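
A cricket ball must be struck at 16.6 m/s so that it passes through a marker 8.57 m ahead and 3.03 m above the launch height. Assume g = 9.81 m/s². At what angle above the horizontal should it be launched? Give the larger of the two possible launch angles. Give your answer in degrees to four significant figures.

80.54°

Trajectory: y = x tanθ − g x² (1 + tan²θ)/(2v₀²). With x = 8.57, y = 3.03, v₀ = 16.6, g = 9.81:
1.307 tan²θ − 8.57 tanθ + (4.337) = 0.
tanθ = [8.57 ± √(8.57² − 4 × 1.307 × (4.337))] / (2 × 1.307) = (8.57 ± 7.125) / 2.615, giving tanθ = 0.5527 or 6.003.
θ = 28.93° or 80.54°; the larger is 80.54°.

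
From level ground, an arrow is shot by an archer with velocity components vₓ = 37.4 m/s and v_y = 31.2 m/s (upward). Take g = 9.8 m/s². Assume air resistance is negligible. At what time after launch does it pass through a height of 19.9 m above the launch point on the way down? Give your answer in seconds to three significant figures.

Require v_y0 t − ½ g t² = 19.9, i.e. 4.900 t² − 31.20 t + 19.9 = 0.
Quadratic formula: t = (31.20 ± √583.40) / 9.80 = (31.20 ± 24.15) / 9.80 → t = 0.7190 s or 5.648 s.
The descending-branch root is 5.648 s.

5.65 s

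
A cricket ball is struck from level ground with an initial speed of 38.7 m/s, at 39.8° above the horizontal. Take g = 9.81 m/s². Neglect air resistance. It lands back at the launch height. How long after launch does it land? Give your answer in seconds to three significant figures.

Resolve: vₓ = 38.70 cos 39.8° = 29.73 m/s and v_y0 = 38.70 sin 39.8° = 24.77 m/s.
It returns to y = 0 when t = 2 v_y0 / g = 2(24.77)/9.81 = 5.050 s.

5.05 s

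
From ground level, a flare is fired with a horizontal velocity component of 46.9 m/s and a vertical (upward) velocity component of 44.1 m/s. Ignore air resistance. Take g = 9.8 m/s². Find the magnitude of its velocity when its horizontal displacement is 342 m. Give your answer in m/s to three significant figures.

Time to reach x = 342 m: t = x/vₓ = 342/46.90 = 7.292 s.
Vertical velocity there: v_y = v_y0 − g t = 44.10 − 9.80 × 7.292 = −27.36 m/s.
Speed: √(vₓ² + v_y²) = √(46.90² + 27.36²) = 54.30 m/s.

54.3 m/s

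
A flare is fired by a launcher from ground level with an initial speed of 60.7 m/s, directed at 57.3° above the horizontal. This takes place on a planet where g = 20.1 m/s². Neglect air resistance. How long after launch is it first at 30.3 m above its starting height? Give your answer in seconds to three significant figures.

0.686 s

vₓ = 60.70 cos 57.3° = 32.79 m/s; v_y0 = 60.70 sin 57.3° = 51.08 m/s.
Set y = v_y0 t − ½ g t² = 30.3: 10.05 t² − 51.08 t + 30.3 = 0.
t = [51.08 ± √(51.08² − 2·20.1·30.3)] / 20.1 = (51.08 ± 37.30) / 20.1, so t = 0.6857 s or t = 4.397 s.
The first (ascending) time is 0.6857 s.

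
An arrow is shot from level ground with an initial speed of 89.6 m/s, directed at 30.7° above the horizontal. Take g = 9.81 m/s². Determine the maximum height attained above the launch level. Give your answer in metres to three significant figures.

107 m

Horizontal component vₓ = 89.60 cos 30.7° = 77.04 m/s; vertical v_y0 = 89.60 sin 30.7° = 45.74 m/s.
At the apex v_y = 0, so H = v_y0²/(2g) = 45.74²/19.62 = 106.7 m.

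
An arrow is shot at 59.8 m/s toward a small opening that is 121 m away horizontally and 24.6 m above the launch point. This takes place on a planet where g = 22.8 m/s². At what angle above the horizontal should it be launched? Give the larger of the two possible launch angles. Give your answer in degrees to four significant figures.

Trajectory: y = x tanθ − g x² (1 + tan²θ)/(2v₀²). With x = 121, y = 24.6, v₀ = 59.8, g = 22.8:
46.67 tan²θ − 121 tanθ + (71.27) = 0.
tanθ = [121 ± √(121² − 4 × 46.67 × (71.27))] / (2 × 46.67) = (121 ± 36.53) / 93.35, giving tanθ = 0.9049 or 1.688.
θ = 42.14° or 59.35°; the larger is 59.35°.

59.35°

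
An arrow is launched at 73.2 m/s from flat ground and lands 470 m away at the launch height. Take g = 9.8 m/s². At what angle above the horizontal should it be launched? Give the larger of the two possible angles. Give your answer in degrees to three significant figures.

60.4°

From R = (v₀²/g) sin 2θ: sin 2θ = 9.80 × 470 / 5358.2 = 0.8596.
2θ = 59.27° or 180° − 59.27° = 120.7°, so θ = 29.64° or 60.36°.
The larger angle is 60.36°.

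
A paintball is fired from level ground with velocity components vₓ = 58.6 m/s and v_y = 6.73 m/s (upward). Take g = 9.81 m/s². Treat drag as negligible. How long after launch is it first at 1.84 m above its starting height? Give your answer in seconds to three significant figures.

Set y = v_y0 t − ½ g t² = 1.84: 4.905 t² − 6.730 t + 1.84 = 0.
t = [6.730 ± √(6.730² − 2·9.81·1.84)] / 9.81 = (6.730 ± 3.032) / 9.81, so t = 0.3770 s or t = 0.9951 s.
The first (ascending) time is 0.3770 s.

0.377 s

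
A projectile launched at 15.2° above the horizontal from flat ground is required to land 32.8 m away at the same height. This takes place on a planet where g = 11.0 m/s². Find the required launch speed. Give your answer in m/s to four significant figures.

26.70 m/s

Level-ground range: R = v₀² sin(2θ)/g, so v₀ = √(gR / sin 2θ).
v₀ = √(11.0 × 32.8 / sin 30.40°) = √(360.8 / 0.5060) = √713.00 = 26.70 m/s.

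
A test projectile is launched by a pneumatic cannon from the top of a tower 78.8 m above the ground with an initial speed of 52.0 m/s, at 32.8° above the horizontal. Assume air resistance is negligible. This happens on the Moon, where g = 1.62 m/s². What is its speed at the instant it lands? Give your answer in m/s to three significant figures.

54.4 m/s

Horizontal component vₓ = 52.00 cos 32.8° = 43.71 m/s; vertical v_y0 = 52.00 sin 32.8° = 28.17 m/s.
Vertical motion (up positive, ground at y = 0): 0.8100 t² − (28.17) t − 78.8 = 0, so t = (28.17 + √(28.17² + 2·1.62·78.8)) / 1.62 = (28.17 + 32.39) / 1.62 = 37.38 s.
Vertical velocity at impact: v_y = v_y0 − g t = 28.17 − 1.62 × 37.38 = −32.39 m/s.
Speed: |v| = √(vₓ² + v_y²) = √(43.71² + 32.39²) = 54.40 m/s.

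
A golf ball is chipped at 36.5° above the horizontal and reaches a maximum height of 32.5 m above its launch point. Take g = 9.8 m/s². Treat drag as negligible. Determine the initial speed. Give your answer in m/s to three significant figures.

At the peak v_y = 0, so v_y0 = √(2gH) = √(2 × 9.80 × 32.5) = 25.24 m/s.
v_y0 = v₀ sin θ ⇒ v₀ = 25.24 / sin 36.5° = 42.43 m/s.

42.4 m/s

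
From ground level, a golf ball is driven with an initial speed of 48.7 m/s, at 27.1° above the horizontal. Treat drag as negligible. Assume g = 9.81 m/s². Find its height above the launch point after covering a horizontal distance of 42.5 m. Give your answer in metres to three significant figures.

vₓ = 48.70 cos 27.1° = 43.35 m/s; v_y0 = 48.70 sin 27.1° = 22.19 m/s.
Time to reach x = 42.5 m: t = x/vₓ = 42.5/43.35 = 0.9803 s.
Height: y = v_y0 t − ½ g t² = 22.19 × 0.9803 − 4.905 × 0.9803² = 21.75 − 4.714 = 17.03 m.

17.0 m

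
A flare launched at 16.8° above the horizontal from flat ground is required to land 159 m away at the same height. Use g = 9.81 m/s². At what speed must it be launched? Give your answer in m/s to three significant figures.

Level-ground range: R = v₀² sin(2θ)/g, so v₀ = √(gR / sin 2θ).
v₀ = √(9.81 × 159 / sin 33.60°) = √(1560 / 0.5534) = √2818.6 = 53.09 m/s.

53.1 m/s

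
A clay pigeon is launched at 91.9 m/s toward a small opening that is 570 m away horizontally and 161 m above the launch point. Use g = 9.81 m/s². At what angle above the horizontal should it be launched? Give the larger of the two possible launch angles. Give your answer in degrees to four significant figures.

65.20°

Trajectory: y = x tanθ − g x² (1 + tan²θ)/(2v₀²). With x = 570, y = 161, v₀ = 91.9, g = 9.81:
188.7 tan²θ − 570 tanθ + (349.7) = 0.
tanθ = [570 ± √(570² − 4 × 188.7 × (349.7))] / (2 × 188.7) = (570 ± 246.9) / 377.4, giving tanθ = 0.8561 or 2.165.
θ = 40.57° or 65.20°; the larger is 65.20°.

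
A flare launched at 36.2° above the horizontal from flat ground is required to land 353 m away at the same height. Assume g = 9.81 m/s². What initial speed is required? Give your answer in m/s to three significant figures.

On level ground R = v₀² sin 2θ / g ⇒ v₀ = √(gR / sin 2θ).
v₀ = √(9.81 × 353 / sin 72.40°) = √(3463 / 0.9532) = √3633.0 = 60.27 m/s.

60.3 m/s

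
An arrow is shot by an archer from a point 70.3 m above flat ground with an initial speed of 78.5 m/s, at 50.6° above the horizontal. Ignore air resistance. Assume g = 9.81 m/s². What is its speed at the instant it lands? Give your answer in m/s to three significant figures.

86.8 m/s

Horizontal component vₓ = 78.50 cos 50.6° = 49.83 m/s; vertical v_y0 = 78.50 sin 50.6° = 60.66 m/s.
With up positive and y = 0 at the ground: y(t) = 70.3 + (60.66) t − 4.905 t². Setting y = 0 and taking the positive root: t = [60.66 + √(60.66² + 2·9.81·70.3)] / 9.81 = (60.66 + 71.13) / 9.81 = 13.43 s.
Vertical velocity at impact: v_y = v_y0 − g t = 60.66 − 9.81 × 13.43 = −71.13 m/s.
Speed: |v| = √(vₓ² + v_y²) = √(49.83² + 71.13²) = 86.84 m/s.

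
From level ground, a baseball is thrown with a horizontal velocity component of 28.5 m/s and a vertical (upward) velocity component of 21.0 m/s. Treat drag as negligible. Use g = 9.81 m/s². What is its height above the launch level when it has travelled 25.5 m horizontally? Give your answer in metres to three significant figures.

14.9 m

At x = 25.5 m, t = x/vₓ = 25.5/28.50 = 0.8947 s.
Height: y = v_y0 t − ½ g t² = 21.00 × 0.8947 − 4.905 × 0.8947² = 18.79 − 3.927 = 14.86 m.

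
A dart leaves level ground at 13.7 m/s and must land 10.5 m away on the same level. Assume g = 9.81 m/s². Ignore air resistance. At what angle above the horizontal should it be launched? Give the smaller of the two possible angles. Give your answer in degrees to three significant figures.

16.6°

From R = (v₀²/g) sin 2θ: sin 2θ = 9.81 × 10.5 / 187.69 = 0.5488.
2θ = 33.28° or 180° − 33.28° = 146.7°, so θ = 16.64° or 73.36°.
The smaller angle is 16.64°.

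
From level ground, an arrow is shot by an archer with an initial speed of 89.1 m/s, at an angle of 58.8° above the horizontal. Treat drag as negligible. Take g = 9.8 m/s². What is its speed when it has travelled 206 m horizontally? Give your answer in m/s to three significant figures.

Resolve: vₓ = 89.10 cos 58.8° = 46.16 m/s and v_y0 = 89.10 sin 58.8° = 76.21 m/s.
At x = 206 m, t = x/vₓ = 206/46.16 = 4.463 s.
Vertical velocity there: v_y = v_y0 − g t = 76.21 − 9.80 × 4.463 = 32.47 m/s.
Speed: √(vₓ² + v_y²) = √(46.16² + 32.47²) = 56.44 m/s.

56.4 m/s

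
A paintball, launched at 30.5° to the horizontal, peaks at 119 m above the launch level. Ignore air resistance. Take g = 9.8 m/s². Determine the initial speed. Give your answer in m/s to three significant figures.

95.2 m/s

At the peak v_y = 0, so v_y0 = √(2gH) = √(2 × 9.80 × 119) = 48.29 m/s.
v_y0 = v₀ sin θ ⇒ v₀ = 48.29 / sin 30.5° = 95.16 m/s.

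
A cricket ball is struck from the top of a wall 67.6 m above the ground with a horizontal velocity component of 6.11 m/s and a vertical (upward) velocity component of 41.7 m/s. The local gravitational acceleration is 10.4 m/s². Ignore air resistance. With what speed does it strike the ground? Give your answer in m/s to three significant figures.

With up positive and y = 0 at the ground: y(t) = 67.6 + (41.70) t − 5.200 t². Setting y = 0 and taking the positive root: t = [41.70 + √(41.70² + 2·10.4·67.6)] / 10.4 = (41.70 + 56.08) / 10.4 = 9.402 s.
Vertical velocity at impact: v_y = v_y0 − g t = 41.70 − 10.4 × 9.402 = −56.08 m/s.
Speed: |v| = √(vₓ² + v_y²) = √(6.110² + 56.08²) = 56.41 m/s.

56.4 m/s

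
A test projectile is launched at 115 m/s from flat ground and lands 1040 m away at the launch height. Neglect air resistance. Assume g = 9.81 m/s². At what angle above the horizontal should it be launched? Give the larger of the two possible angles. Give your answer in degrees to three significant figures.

64.8°

From R = (v₀²/g) sin 2θ: sin 2θ = 9.81 × 1040 / 13225 = 0.7714.
2θ = 50.48° or 180° − 50.48° = 129.5°, so θ = 25.24° or 64.76°.
The larger angle is 64.76°.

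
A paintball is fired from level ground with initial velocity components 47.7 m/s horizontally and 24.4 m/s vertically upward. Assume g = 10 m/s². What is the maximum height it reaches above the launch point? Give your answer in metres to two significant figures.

30 m

Peak height H = v_y0² / (2g) = 595.36 / 20.00 = 29.77 m.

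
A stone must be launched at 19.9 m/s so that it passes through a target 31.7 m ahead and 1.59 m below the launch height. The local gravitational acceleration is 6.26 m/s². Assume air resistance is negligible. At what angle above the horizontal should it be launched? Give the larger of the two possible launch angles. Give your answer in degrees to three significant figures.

Trajectory: y = x tanθ − g x² (1 + tan²θ)/(2v₀²). With x = 31.7, y = −1.59, v₀ = 19.9, g = 6.26:
7.942 tan²θ − 31.7 tanθ + (6.352) = 0.
tanθ = [31.7 ± √(31.7² − 4 × 7.942 × (6.352))] / (2 × 7.942) = (31.7 ± 28.34) / 15.88, giving tanθ = 0.2116 or 3.780.
θ = 11.95° or 75.18°; the larger is 75.18°.

75.2°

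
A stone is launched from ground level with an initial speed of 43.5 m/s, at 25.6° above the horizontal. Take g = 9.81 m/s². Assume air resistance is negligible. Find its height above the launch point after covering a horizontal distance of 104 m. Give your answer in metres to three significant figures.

15.4 m

Horizontal component vₓ = 43.50 cos 25.6° = 39.23 m/s; vertical v_y0 = 43.50 sin 25.6° = 18.80 m/s.
Time to reach x = 104 m: t = x/vₓ = 104/39.23 = 2.651 s.
Height: y = v_y0 t − ½ g t² = 18.80 × 2.651 − 4.905 × 2.651² = 49.83 − 34.47 = 15.36 m.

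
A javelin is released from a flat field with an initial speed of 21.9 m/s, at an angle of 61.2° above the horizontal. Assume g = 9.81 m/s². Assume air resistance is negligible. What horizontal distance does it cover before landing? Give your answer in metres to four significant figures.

41.28 m

vₓ = 21.90 cos 61.2° = 10.55 m/s; v_y0 = 21.90 sin 61.2° = 19.19 m/s.
Time aloft: T = 2 v_y0 / g = 2 × 19.19 / 9.81 = 3.913 s.
Horizontal distance R = vₓ T = 10.55 × 3.913 = 41.28 m.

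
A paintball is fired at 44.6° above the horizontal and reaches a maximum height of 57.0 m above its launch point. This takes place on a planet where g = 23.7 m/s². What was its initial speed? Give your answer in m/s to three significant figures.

74.0 m/s

At the peak v_y = 0, so v_y0 = √(2gH) = √(2 × 23.7 × 57.0) = 51.98 m/s.
v_y0 = v₀ sin θ ⇒ v₀ = 51.98 / sin 44.6° = 74.03 m/s.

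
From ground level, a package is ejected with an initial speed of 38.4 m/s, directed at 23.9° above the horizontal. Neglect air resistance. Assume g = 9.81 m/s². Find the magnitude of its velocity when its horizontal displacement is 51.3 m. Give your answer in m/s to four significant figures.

vₓ = 38.40 cos 23.9° = 35.11 m/s; v_y0 = 38.40 sin 23.9° = 15.56 m/s.
Time to reach x = 51.3 m: t = x/vₓ = 51.3/35.11 = 1.461 s.
Vertical velocity there: v_y = v_y0 − g t = 15.56 − 9.81 × 1.461 = 1.223 m/s.
Speed: √(vₓ² + v_y²) = √(35.11² + 1.223²) = 35.13 m/s.

35.13 m/s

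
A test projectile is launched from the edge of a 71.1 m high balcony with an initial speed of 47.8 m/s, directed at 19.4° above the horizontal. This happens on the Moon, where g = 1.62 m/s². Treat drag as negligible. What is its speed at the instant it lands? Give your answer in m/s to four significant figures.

50.15 m/s

Horizontal component vₓ = 47.80 cos 19.4° = 45.09 m/s; vertical v_y0 = 47.80 sin 19.4° = 15.88 m/s.
Vertical motion (up positive, ground at y = 0): 0.8100 t² − (15.88) t − 71.1 = 0, so t = (15.88 + √(15.88² + 2·1.62·71.1)) / 1.62 = (15.88 + 21.96) / 1.62 = 23.36 s.
Vertical velocity at impact: v_y = v_y0 − g t = 15.88 − 1.62 × 23.36 = −21.96 m/s.
Speed: |v| = √(vₓ² + v_y²) = √(45.09² + 21.96²) = 50.15 m/s.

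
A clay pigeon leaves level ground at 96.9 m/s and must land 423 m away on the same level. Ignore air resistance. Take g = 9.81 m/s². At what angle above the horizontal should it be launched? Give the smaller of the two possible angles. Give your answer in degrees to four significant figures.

R = v₀² sin 2θ / g gives sin 2θ = gR/v₀² = 9.81·423/96.9² = 0.4419.
2θ = 26.23° or 180° − 26.23° = 153.8°, so θ = 13.11° or 76.89°.
The smaller angle is 13.11°.

13.11°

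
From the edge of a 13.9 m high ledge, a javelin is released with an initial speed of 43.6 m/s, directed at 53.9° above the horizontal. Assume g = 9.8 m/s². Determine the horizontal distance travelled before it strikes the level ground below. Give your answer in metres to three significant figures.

194 m

Components: vₓ = 43.60 cos 53.9° = 25.69 m/s, v_y0 = 43.60 sin 53.9° = 35.23 m/s.
The projectile lands when y = 13.9 + (35.23) t − ½·9.80·t² = 0. Positive root: t = (35.23 + √(35.23² + 2·9.80·13.9)) / 9.80 = (35.23 + 38.90) / 9.80 = 7.564 s.
Horizontal distance: R = vₓ t = 25.69 × 7.564 = 194.3 m.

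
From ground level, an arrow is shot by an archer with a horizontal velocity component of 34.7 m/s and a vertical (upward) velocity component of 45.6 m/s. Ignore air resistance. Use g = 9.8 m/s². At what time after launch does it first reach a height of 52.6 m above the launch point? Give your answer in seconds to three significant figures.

Require v_y0 t − ½ g t² = 52.6, i.e. 4.900 t² − 45.60 t + 52.6 = 0.
Quadratic formula: t = (45.60 ± √1048.4) / 9.80 = (45.60 ± 32.38) / 9.80 → t = 1.349 s or 7.957 s.
The first (ascending) time is 1.349 s.

1.35 s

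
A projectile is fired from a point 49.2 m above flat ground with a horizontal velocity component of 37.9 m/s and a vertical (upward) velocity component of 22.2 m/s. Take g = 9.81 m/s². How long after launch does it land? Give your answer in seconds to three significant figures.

6.16 s

With up positive and y = 0 at the ground: y(t) = 49.2 + (22.20) t − 4.905 t². Setting y = 0 and taking the positive root: t = [22.20 + √(22.20² + 2·9.81·49.2)] / 9.81 = (22.20 + 38.19) / 9.81 = 6.156 s.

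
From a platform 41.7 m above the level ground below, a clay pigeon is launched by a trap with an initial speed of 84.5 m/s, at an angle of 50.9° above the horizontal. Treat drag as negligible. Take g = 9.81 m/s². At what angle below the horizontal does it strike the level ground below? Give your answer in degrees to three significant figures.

53.3°

Components: vₓ = 84.50 cos 50.9° = 53.29 m/s, v_y0 = 84.50 sin 50.9° = 65.58 m/s.
The projectile lands when y = 41.7 + (65.58) t − ½·9.81·t² = 0. Positive root: t = (65.58 + √(65.58² + 2·9.81·41.7)) / 9.81 = (65.58 + 71.54) / 9.81 = 13.98 s.
At impact: v_y = v_y0 − g t = −71.54 m/s; vₓ = 53.29 m/s.
Angle below horizontal: arctan(|v_y|/vₓ) = arctan(71.54/53.29) = 53.32°.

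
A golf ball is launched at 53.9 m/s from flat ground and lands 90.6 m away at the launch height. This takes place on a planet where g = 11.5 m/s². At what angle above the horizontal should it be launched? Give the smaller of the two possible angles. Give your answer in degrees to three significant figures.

10.5°

From R = (v₀²/g) sin 2θ: sin 2θ = 11.5 × 90.6 / 2905.2 = 0.3586.
2θ = 21.02° or 180° − 21.02° = 159.0°, so θ = 10.51° or 79.49°.
The smaller angle is 10.51°.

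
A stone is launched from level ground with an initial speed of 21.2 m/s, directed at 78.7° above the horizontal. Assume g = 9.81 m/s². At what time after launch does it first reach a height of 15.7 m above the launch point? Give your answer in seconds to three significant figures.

vₓ = 21.20 cos 78.7° = 4.154 m/s; v_y0 = 21.20 sin 78.7° = 20.79 m/s.
Height y(t) = 20.79 t − 4.905 t² = 15.7 gives 4.905 t² − 20.79 t + 15.7 = 0.
Quadratic formula: t = (20.79 ± √124.15) / 9.81 = (20.79 ± 11.14) / 9.81 → t = 0.9834 s or 3.255 s.
The first (ascending) time is 0.9834 s.

0.983 s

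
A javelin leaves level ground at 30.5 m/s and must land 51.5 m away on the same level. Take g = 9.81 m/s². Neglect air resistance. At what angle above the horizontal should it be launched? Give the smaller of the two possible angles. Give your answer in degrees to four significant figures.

Level-ground range R = v₀² sin(2θ)/g ⇒ sin(2θ) = gR/v₀² = 9.81 × 51.5 / 30.5² = 0.5431.
2θ = 32.89° or 180° − 32.89° = 147.1°, so θ = 16.45° or 73.55°.
The smaller angle is 16.45°.

16.45°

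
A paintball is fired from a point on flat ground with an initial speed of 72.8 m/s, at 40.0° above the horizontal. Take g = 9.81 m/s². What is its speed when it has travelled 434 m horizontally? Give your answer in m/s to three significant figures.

63.1 m/s

Resolve: vₓ = 72.80 cos 40.0° = 55.77 m/s and v_y0 = 72.80 sin 40.0° = 46.79 m/s.
x = vₓ t ⇒ t = 434/55.77 = 7.782 s.
Vertical velocity there: v_y = v_y0 − g t = 46.79 − 9.81 × 7.782 = −29.55 m/s.
Speed: √(vₓ² + v_y²) = √(55.77² + 29.55²) = 63.11 m/s.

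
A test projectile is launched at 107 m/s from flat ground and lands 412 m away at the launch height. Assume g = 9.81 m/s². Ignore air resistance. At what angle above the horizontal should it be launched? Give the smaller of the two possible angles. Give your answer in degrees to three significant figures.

10.3°

Level-ground range R = v₀² sin(2θ)/g ⇒ sin(2θ) = gR/v₀² = 9.81 × 412 / 107² = 0.3530.
2θ = 20.67° or 180° − 20.67° = 159.3°, so θ = 10.34° or 79.66°.
The smaller angle is 10.34°.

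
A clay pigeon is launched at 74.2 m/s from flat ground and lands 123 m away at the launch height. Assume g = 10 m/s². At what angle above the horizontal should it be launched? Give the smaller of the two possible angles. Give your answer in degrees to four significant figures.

6.455°

Level-ground range R = v₀² sin(2θ)/g ⇒ sin(2θ) = gR/v₀² = 10.0 × 123 / 74.2² = 0.2234.
2θ = 12.91° or 180° − 12.91° = 167.1°, so θ = 6.455° or 83.55°.
The smaller angle is 6.455°.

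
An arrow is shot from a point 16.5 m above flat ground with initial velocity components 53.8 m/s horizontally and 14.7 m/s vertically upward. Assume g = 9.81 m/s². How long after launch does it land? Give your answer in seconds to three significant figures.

With up positive and y = 0 at the ground: y(t) = 16.5 + (14.70) t − 4.905 t². Setting y = 0 and taking the positive root: t = [14.70 + √(14.70² + 2·9.81·16.5)] / 9.81 = (14.70 + 23.23) / 9.81 = 3.867 s.

3.87 s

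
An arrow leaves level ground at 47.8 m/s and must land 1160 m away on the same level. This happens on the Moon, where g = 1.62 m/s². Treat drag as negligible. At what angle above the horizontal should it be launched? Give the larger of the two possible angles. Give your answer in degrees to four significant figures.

Level-ground range R = v₀² sin(2θ)/g ⇒ sin(2θ) = gR/v₀² = 1.62 × 1160 / 47.8² = 0.8225.
2θ = 55.33° or 180° − 55.33° = 124.7°, so θ = 27.67° or 62.33°.
The larger angle is 62.33°.

62.33°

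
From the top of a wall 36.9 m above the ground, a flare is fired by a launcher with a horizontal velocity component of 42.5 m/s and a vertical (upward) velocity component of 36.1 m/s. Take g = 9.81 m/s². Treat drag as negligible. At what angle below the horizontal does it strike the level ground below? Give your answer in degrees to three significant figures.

With up positive and y = 0 at the ground: y(t) = 36.9 + (36.10) t − 4.905 t². Setting y = 0 and taking the positive root: t = [36.10 + √(36.10² + 2·9.81·36.9)] / 9.81 = (36.10 + 45.02) / 9.81 = 8.270 s.
At impact: v_y = v_y0 − g t = −45.02 m/s; vₓ = 42.50 m/s.
Angle below horizontal: arctan(|v_y|/vₓ) = arctan(45.02/42.50) = 46.65°.

46.7°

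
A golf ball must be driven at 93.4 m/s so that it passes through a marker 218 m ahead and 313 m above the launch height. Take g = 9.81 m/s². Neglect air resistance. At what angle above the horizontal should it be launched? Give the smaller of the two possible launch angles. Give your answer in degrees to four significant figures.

Trajectory: y = x tanθ − g x² (1 + tan²θ)/(2v₀²). With x = 218, y = 313, v₀ = 93.4, g = 9.81:
26.72 tan²θ − 218 tanθ + (339.7) = 0.
tanθ = [218 ± √(218² − 4 × 26.72 × (339.7))] / (2 × 26.72) = (218 ± 105.9) / 53.44, giving tanθ = 2.098 or 6.061.
θ = 64.51° or 80.63°; the smaller is 64.51°.

64.51°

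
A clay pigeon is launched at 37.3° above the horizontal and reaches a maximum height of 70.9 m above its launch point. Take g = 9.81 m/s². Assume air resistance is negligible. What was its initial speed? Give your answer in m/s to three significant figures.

At the peak v_y = 0, so v_y0 = √(2gH) = √(2 × 9.81 × 70.9) = 37.30 m/s.
v_y0 = v₀ sin θ ⇒ v₀ = 37.30 / sin 37.3° = 61.55 m/s.

61.5 m/s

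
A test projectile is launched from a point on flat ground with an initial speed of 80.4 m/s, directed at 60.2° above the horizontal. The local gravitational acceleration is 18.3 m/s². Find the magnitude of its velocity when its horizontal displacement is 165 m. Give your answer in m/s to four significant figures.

Horizontal component vₓ = 80.40 cos 60.2° = 39.96 m/s; vertical v_y0 = 80.40 sin 60.2° = 69.77 m/s.
x = vₓ t ⇒ t = 165/39.96 = 4.129 s.
Vertical velocity there: v_y = v_y0 − g t = 69.77 − 18.3 × 4.129 = −5.801 m/s.
Speed: √(vₓ² + v_y²) = √(39.96² + 5.801²) = 40.38 m/s.

40.38 m/s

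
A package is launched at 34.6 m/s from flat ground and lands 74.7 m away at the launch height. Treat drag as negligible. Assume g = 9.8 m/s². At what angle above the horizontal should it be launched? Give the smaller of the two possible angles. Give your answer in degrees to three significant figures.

Level-ground range R = v₀² sin(2θ)/g ⇒ sin(2θ) = gR/v₀² = 9.80 × 74.7 / 34.6² = 0.6115.
2θ = 37.70° or 180° − 37.70° = 142.3°, so θ = 18.85° or 71.15°.
The smaller angle is 18.85°.

18.8°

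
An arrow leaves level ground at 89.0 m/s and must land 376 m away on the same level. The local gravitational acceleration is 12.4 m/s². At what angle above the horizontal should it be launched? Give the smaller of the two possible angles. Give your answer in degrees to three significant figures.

R = v₀² sin 2θ / g gives sin 2θ = gR/v₀² = 12.4·376/89.0² = 0.5886.
2θ = 36.06° or 180° − 36.06° = 143.9°, so θ = 18.03° or 71.97°.
The smaller angle is 18.03°.

18.0°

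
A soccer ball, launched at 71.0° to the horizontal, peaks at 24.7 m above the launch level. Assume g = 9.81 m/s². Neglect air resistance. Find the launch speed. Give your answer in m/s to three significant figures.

23.3 m/s

At the peak v_y = 0, so v_y0 = √(2gH) = √(2 × 9.81 × 24.7) = 22.01 m/s.
v_y0 = v₀ sin θ ⇒ v₀ = 22.01 / sin 71.0° = 23.28 m/s.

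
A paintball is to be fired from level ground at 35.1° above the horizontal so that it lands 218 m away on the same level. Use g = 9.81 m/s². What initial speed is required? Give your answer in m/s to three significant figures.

47.7 m/s

From R = (v₀² / g) sin 2θ: v₀ = √(gR / sin 2θ).
v₀ = √(9.81 × 218 / sin 70.20°) = √(2139 / 0.9409) = √2273.0 = 47.68 m/s.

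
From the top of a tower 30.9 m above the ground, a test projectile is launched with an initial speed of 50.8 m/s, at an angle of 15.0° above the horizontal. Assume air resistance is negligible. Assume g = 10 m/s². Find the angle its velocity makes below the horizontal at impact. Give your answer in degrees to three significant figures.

Horizontal component vₓ = 50.80 cos 15.0° = 49.07 m/s; vertical v_y0 = 50.80 sin 15.0° = 13.15 m/s.
Vertical motion (up positive, ground at y = 0): 5.000 t² − (13.15) t − 30.9 = 0, so t = (13.15 + √(13.15² + 2·10.0·30.9)) / 10.0 = (13.15 + 28.12) / 10.0 = 4.127 s.
At impact: v_y = v_y0 − g t = −28.12 m/s; vₓ = 49.07 m/s.
Angle below horizontal: arctan(|v_y|/vₓ) = arctan(28.12/49.07) = 29.82°.

29.8°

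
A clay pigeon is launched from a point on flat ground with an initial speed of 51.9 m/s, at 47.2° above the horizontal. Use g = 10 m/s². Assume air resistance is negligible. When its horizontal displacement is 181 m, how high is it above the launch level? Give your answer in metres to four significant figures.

63.73 m

Components: vₓ = 51.90 cos 47.2° = 35.26 m/s, v_y0 = 51.90 sin 47.2° = 38.08 m/s.
At x = 181 m, t = x/vₓ = 181/35.26 = 5.133 s.
Height: y = v_y0 t − ½ g t² = 38.08 × 5.133 − 5.000 × 5.133² = 195.5 − 131.7 = 63.73 m.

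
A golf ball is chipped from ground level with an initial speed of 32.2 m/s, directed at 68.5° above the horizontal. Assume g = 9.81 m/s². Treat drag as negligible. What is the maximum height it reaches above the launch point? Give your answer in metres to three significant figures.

Horizontal component vₓ = 32.20 cos 68.5° = 11.80 m/s; vertical v_y0 = 32.20 sin 68.5° = 29.96 m/s.
At the apex v_y = 0, so H = v_y0²/(2g) = 29.96²/19.62 = 45.75 m.

45.7 m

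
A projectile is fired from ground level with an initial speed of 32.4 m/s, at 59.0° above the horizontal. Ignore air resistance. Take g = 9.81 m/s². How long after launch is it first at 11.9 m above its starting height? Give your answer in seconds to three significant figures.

0.467 s

Horizontal component vₓ = 32.40 cos 59.0° = 16.69 m/s; vertical v_y0 = 32.40 sin 59.0° = 27.77 m/s.
Height y(t) = 27.77 t − 4.905 t² = 11.9 gives 4.905 t² − 27.77 t + 11.9 = 0.
Quadratic formula: t = (27.77 ± √537.82) / 9.81 = (27.77 ± 23.19) / 9.81 → t = 0.4670 s or 5.195 s.
The first (ascending) time is 0.4670 s.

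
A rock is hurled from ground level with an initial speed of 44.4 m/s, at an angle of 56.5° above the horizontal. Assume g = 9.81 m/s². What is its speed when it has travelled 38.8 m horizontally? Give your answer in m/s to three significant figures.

vₓ = 44.40 cos 56.5° = 24.51 m/s; v_y0 = 44.40 sin 56.5° = 37.02 m/s.
Time to reach x = 38.8 m: t = x/vₓ = 38.8/24.51 = 1.583 s.
Vertical velocity there: v_y = v_y0 − g t = 37.02 − 9.81 × 1.583 = 21.49 m/s.
Speed: √(vₓ² + v_y²) = √(24.51² + 21.49²) = 32.60 m/s.

32.6 m/s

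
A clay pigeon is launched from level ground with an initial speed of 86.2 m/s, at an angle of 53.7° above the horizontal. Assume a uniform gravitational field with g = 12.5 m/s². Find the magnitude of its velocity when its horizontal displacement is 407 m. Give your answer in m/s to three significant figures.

vₓ = 86.20 cos 53.7° = 51.03 m/s; v_y0 = 86.20 sin 53.7° = 69.47 m/s.
x = vₓ t ⇒ t = 407/51.03 = 7.975 s.
Vertical velocity there: v_y = v_y0 − g t = 69.47 − 12.5 × 7.975 = −30.22 m/s.
Speed: √(vₓ² + v_y²) = √(51.03² + 30.22²) = 59.31 m/s.

59.3 m/s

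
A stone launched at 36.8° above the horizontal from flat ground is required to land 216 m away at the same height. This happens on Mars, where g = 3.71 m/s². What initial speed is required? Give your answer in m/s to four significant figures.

28.90 m/s

Level-ground range: R = v₀² sin(2θ)/g, so v₀ = √(gR / sin 2θ).
v₀ = √(3.71 × 216 / sin 73.60°) = √(801.4 / 0.9593) = √835.35 = 28.90 m/s.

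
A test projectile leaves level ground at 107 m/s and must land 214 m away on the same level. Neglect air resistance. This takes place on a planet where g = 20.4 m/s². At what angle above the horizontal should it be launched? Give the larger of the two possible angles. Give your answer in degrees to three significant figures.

78.8°

R = v₀² sin 2θ / g gives sin 2θ = gR/v₀² = 20.4·214/107² = 0.3813.
2θ = 22.41° or 180° − 22.41° = 157.6°, so θ = 11.21° or 78.79°.
The larger angle is 78.79°.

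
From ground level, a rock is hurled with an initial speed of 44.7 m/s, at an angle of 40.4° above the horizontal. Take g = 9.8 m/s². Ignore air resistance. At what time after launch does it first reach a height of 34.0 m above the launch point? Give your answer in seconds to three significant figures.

1.61 s

Horizontal component vₓ = 44.70 cos 40.4° = 34.04 m/s; vertical v_y0 = 44.70 sin 40.4° = 28.97 m/s.
Height y(t) = 28.97 t − 4.900 t² = 34.0 gives 4.900 t² − 28.97 t + 34.0 = 0.
t = [28.97 ± √(28.97² − 2·9.80·34.0)] / 9.80 = (28.97 ± 13.15) / 9.80, so t = 1.614 s or t = 4.298 s.
The first (ascending) time is 1.614 s.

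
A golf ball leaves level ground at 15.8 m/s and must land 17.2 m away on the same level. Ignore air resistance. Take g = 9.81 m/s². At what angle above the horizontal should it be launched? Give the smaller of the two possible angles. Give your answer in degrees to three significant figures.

Level-ground range R = v₀² sin(2θ)/g ⇒ sin(2θ) = gR/v₀² = 9.81 × 17.2 / 15.8² = 0.6759.
2θ = 42.52° or 180° − 42.52° = 137.5°, so θ = 21.26° or 68.74°.
The smaller angle is 21.26°.

21.3°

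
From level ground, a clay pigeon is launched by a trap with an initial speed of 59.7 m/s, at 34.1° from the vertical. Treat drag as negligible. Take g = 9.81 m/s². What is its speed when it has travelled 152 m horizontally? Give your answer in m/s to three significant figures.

vₓ = 59.70 sin 34.1° = 33.47 m/s; v_y0 = 59.70 cos 34.1° = 49.44 m/s.
At x = 152 m, t = x/vₓ = 152/33.47 = 4.541 s.
Vertical velocity there: v_y = v_y0 − g t = 49.44 − 9.81 × 4.541 = 4.884 m/s.
Speed: √(vₓ² + v_y²) = √(33.47² + 4.884²) = 33.82 m/s.

33.8 m/s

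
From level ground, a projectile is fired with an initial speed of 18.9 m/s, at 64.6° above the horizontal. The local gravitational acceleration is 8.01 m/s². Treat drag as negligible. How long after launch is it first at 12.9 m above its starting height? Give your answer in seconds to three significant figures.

Components: vₓ = 18.90 cos 64.6° = 8.107 m/s, v_y0 = 18.90 sin 64.6° = 17.07 m/s.
Set y = v_y0 t − ½ g t² = 12.9: 4.005 t² − 17.07 t + 12.9 = 0.
t = [17.07 ± √(17.07² − 2·8.01·12.9)] / 8.01 = (17.07 ± 9.210) / 8.01, so t = 0.9816 s or t = 3.281 s.
The first (ascending) time is 0.9816 s.

0.982 s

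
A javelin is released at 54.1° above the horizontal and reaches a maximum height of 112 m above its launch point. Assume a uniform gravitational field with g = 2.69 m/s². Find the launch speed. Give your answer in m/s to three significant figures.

At the peak v_y = 0, so v_y0 = √(2gH) = √(2 × 2.69 × 112) = 24.55 m/s.
v_y0 = v₀ sin θ ⇒ v₀ = 24.55 / sin 54.1° = 30.30 m/s.

30.3 m/s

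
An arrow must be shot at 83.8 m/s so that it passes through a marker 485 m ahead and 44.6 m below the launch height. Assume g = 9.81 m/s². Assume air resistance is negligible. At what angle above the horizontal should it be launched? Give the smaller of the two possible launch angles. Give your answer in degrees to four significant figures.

Trajectory: y = x tanθ − g x² (1 + tan²θ)/(2v₀²). With x = 485, y = −44.6, v₀ = 83.8, g = 9.81:
164.3 tan²θ − 485 tanθ + (119.7) = 0.
tanθ = [485 ± √(485² − 4 × 164.3 × (119.7))] / (2 × 164.3) = (485 ± 395.7) / 328.6, giving tanθ = 0.2718 or 2.680.
θ = 15.21° or 69.54°; the smaller is 15.21°.

15.21°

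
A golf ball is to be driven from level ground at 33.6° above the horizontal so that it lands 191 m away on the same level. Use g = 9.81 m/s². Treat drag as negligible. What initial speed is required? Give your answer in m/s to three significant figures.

45.1 m/s

On level ground R = v₀² sin 2θ / g ⇒ v₀ = √(gR / sin 2θ).
v₀ = √(9.81 × 191 / sin 67.20°) = √(1874 / 0.9219) = √2032.5 = 45.08 m/s.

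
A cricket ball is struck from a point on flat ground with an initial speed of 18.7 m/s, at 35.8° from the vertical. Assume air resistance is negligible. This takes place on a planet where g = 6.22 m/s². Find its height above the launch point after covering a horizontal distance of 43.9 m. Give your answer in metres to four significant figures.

10.78 m

vₓ = 18.70 sin 35.8° = 10.94 m/s; v_y0 = 18.70 cos 35.8° = 15.17 m/s.
x = vₓ t ⇒ t = 43.9/10.94 = 4.013 s.
Height: y = v_y0 t − ½ g t² = 15.17 × 4.013 − 3.110 × 4.013² = 60.87 − 50.09 = 10.78 m.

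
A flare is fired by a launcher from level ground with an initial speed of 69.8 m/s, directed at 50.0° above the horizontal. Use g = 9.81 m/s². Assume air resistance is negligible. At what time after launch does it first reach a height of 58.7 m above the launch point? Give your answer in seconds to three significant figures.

1.24 s

Components: vₓ = 69.80 cos 50.0° = 44.87 m/s, v_y0 = 69.80 sin 50.0° = 53.47 m/s.
Require v_y0 t − ½ g t² = 58.7, i.e. 4.905 t² − 53.47 t + 58.7 = 0.
t = [53.47 ± √(53.47² − 2·9.81·58.7)] / 9.81 = (53.47 ± 41.32) / 9.81, so t = 1.239 s or t = 9.663 s.
The first (ascending) time is 1.239 s.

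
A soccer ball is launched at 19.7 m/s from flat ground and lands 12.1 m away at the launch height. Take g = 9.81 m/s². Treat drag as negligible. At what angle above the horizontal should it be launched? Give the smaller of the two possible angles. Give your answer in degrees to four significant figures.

R = v₀² sin 2θ / g gives sin 2θ = gR/v₀² = 9.81·12.1/19.7² = 0.3059.
2θ = 17.81° or 180° − 17.81° = 162.2°, so θ = 8.905° or 81.10°.
The smaller angle is 8.905°.

8.905°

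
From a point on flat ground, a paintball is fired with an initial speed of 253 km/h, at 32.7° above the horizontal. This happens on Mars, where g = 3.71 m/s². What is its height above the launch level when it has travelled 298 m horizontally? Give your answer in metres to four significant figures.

144.2 m

Convert: 253 km/h = 253/3.6 = 70.28 m/s.
Resolve: vₓ = 70.28 cos 32.7° = 59.14 m/s and v_y0 = 70.28 sin 32.7° = 37.97 m/s.
At x = 298 m, t = x/vₓ = 298/59.14 = 5.039 s.
Height: y = v_y0 t − ½ g t² = 37.97 × 5.039 − 1.855 × 5.039² = 191.3 − 47.10 = 144.2 m.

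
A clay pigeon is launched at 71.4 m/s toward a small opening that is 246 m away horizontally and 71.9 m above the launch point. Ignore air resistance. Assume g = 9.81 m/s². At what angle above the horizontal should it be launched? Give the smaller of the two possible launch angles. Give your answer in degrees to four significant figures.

31.80°

Trajectory: y = x tanθ − g x² (1 + tan²θ)/(2v₀²). With x = 246, y = 71.9, v₀ = 71.4, g = 9.81:
58.23 tan²θ − 246 tanθ + (130.1) = 0.
tanθ = [246 ± √(246² − 4 × 58.23 × (130.1))] / (2 × 58.23) = (246 ± 173.8) / 116.5, giving tanθ = 0.6199 or 3.605.
θ = 31.80° or 74.50°; the smaller is 31.80°.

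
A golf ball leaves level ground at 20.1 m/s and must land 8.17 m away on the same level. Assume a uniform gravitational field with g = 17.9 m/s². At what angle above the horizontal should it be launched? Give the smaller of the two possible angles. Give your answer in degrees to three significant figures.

From R = (v₀²/g) sin 2θ: sin 2θ = 17.9 × 8.17 / 404.01 = 0.3620.
2θ = 21.22° or 180° − 21.22° = 158.8°, so θ = 10.61° or 79.39°.
The smaller angle is 10.61°.

10.6°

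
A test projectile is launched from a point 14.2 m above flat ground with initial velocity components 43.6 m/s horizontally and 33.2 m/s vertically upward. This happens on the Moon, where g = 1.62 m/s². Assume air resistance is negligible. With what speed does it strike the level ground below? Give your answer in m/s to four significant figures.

The projectile lands when y = 14.2 + (33.20) t − ½·1.62·t² = 0. Positive root: t = (33.20 + √(33.20² + 2·1.62·14.2)) / 1.62 = (33.20 + 33.89) / 1.62 = 41.41 s.
Vertical velocity at impact: v_y = v_y0 − g t = 33.20 − 1.62 × 41.41 = −33.89 m/s.
Speed: |v| = √(vₓ² + v_y²) = √(43.60² + 33.89²) = 55.22 m/s.

55.22 m/s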